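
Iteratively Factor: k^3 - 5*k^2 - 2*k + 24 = (k - 3)*(k^2 - 2*k - 8) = (k - 4)*(k - 3)*(k + 2)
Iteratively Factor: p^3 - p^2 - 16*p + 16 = (p + 4)*(p^2 - 5*p + 4) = (p - 4)*(p + 4)*(p - 1)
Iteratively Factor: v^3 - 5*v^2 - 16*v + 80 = (v - 5)*(v^2 - 16) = (v - 5)*(v - 4)*(v + 4)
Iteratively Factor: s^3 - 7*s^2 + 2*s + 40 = (s + 2)*(s^2 - 9*s + 20) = (s - 5)*(s + 2)*(s - 4)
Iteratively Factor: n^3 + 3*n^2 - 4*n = (n - 1)*(n^2 + 4*n) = (n - 1)*(n + 4)*(n)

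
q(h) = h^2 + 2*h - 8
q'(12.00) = 26.00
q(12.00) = 160.00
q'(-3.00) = -4.00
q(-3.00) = -5.00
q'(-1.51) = -1.02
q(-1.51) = -8.74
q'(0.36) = 2.72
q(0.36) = -7.15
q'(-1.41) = -0.82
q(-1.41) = -8.83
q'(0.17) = 2.34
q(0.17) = -7.63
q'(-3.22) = -4.44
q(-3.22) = -4.07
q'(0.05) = 2.10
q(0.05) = -7.90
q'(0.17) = 2.34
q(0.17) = -7.63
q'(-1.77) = -1.54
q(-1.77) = -8.41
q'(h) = 2*h + 2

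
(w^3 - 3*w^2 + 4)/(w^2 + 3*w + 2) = (w^2 - 4*w + 4)/(w + 2)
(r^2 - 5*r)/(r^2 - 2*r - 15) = r/(r + 3)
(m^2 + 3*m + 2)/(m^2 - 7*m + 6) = (m^2 + 3*m + 2)/(m^2 - 7*m + 6)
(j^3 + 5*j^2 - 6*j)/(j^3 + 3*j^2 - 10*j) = (j^2 + 5*j - 6)/(j^2 + 3*j - 10)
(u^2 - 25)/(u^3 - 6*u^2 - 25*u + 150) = 1/(u - 6)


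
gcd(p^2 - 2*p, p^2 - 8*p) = p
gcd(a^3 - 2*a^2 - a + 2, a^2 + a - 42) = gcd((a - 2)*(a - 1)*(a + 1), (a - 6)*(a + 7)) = 1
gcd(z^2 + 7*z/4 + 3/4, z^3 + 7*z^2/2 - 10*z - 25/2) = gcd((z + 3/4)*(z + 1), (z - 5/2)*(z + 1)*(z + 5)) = z + 1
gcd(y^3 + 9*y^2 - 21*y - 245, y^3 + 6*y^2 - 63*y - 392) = y^2 + 14*y + 49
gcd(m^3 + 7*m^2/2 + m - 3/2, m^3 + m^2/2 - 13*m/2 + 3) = m^2 + 5*m/2 - 3/2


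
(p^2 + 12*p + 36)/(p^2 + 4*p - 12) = (p + 6)/(p - 2)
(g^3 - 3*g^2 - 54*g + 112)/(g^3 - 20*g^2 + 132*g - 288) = (g^2 + 5*g - 14)/(g^2 - 12*g + 36)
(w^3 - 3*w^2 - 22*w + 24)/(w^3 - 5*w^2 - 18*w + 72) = (w - 1)/(w - 3)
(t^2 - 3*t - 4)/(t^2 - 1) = (t - 4)/(t - 1)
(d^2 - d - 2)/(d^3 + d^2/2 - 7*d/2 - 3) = 2/(2*d + 3)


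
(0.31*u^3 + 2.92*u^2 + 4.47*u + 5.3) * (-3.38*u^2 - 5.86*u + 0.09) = -1.0478*u^5 - 11.6862*u^4 - 32.1919*u^3 - 43.8454*u^2 - 30.6557*u + 0.477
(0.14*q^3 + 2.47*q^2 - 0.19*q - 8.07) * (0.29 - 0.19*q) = -0.0266*q^4 - 0.4287*q^3 + 0.7524*q^2 + 1.4782*q - 2.3403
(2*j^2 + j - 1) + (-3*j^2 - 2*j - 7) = -j^2 - j - 8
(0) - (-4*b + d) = 4*b - d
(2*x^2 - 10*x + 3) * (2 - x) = -2*x^3 + 14*x^2 - 23*x + 6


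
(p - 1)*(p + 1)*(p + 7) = p^3 + 7*p^2 - p - 7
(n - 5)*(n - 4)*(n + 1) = n^3 - 8*n^2 + 11*n + 20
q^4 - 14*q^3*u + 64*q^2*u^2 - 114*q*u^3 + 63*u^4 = (q - 7*u)*(q - 3*u)^2*(q - u)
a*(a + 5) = a^2 + 5*a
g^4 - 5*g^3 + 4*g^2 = g^2*(g - 4)*(g - 1)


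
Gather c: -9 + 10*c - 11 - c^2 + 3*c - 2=-c^2 + 13*c - 22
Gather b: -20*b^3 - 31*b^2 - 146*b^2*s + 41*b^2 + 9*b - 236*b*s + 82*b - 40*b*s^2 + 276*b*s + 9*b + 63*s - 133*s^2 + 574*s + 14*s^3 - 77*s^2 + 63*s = -20*b^3 + b^2*(10 - 146*s) + b*(-40*s^2 + 40*s + 100) + 14*s^3 - 210*s^2 + 700*s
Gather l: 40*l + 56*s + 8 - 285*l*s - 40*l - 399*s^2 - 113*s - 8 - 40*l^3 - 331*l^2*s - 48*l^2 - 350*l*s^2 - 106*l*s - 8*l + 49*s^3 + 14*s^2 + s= -40*l^3 + l^2*(-331*s - 48) + l*(-350*s^2 - 391*s - 8) + 49*s^3 - 385*s^2 - 56*s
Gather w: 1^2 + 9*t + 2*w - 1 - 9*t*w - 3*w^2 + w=9*t - 3*w^2 + w*(3 - 9*t)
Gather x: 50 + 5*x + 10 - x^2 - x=-x^2 + 4*x + 60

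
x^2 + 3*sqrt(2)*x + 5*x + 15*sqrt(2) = (x + 5)*(x + 3*sqrt(2))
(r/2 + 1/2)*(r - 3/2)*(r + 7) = r^3/2 + 13*r^2/4 - 5*r/2 - 21/4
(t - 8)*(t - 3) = t^2 - 11*t + 24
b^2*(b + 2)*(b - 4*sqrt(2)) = b^4 - 4*sqrt(2)*b^3 + 2*b^3 - 8*sqrt(2)*b^2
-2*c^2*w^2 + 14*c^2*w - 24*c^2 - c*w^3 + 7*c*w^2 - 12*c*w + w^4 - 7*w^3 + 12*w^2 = (-2*c + w)*(c + w)*(w - 4)*(w - 3)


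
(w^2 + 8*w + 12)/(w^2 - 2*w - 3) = (w^2 + 8*w + 12)/(w^2 - 2*w - 3)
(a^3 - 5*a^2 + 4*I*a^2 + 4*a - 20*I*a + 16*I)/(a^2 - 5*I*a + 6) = (a^3 + a^2*(-5 + 4*I) + a*(4 - 20*I) + 16*I)/(a^2 - 5*I*a + 6)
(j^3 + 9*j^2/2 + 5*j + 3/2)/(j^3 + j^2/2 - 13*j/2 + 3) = (2*j^2 + 3*j + 1)/(2*j^2 - 5*j + 2)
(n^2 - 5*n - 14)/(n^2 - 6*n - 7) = (n + 2)/(n + 1)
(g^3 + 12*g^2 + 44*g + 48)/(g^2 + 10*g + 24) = g + 2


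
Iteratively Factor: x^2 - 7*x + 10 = (x - 5)*(x - 2)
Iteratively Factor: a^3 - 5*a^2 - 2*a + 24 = (a - 4)*(a^2 - a - 6) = (a - 4)*(a - 3)*(a + 2)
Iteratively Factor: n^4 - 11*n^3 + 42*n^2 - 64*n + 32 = (n - 4)*(n^3 - 7*n^2 + 14*n - 8) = (n - 4)*(n - 2)*(n^2 - 5*n + 4) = (n - 4)^2*(n - 2)*(n - 1)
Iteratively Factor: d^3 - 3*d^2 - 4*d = (d)*(d^2 - 3*d - 4) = d*(d + 1)*(d - 4)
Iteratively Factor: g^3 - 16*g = (g + 4)*(g^2 - 4*g) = (g - 4)*(g + 4)*(g)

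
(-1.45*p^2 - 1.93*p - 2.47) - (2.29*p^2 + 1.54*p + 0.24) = -3.74*p^2 - 3.47*p - 2.71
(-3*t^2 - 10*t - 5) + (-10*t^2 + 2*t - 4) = -13*t^2 - 8*t - 9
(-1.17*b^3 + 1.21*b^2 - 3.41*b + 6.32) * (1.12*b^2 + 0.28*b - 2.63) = -1.3104*b^5 + 1.0276*b^4 - 0.403300000000001*b^3 + 2.9413*b^2 + 10.7379*b - 16.6216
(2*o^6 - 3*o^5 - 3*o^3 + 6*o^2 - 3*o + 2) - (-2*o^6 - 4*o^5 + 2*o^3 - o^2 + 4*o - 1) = 4*o^6 + o^5 - 5*o^3 + 7*o^2 - 7*o + 3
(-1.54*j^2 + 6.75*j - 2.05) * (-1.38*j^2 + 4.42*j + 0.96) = 2.1252*j^4 - 16.1218*j^3 + 31.1856*j^2 - 2.581*j - 1.968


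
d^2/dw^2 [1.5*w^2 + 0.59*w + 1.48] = 3.00000000000000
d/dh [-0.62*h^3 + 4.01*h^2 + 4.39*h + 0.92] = -1.86*h^2 + 8.02*h + 4.39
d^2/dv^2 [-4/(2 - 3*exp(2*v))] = (144*exp(2*v) + 96)*exp(2*v)/(3*exp(2*v) - 2)^3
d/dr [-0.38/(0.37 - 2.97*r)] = -1.1286/(2.97*r - 0.37)^2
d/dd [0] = 0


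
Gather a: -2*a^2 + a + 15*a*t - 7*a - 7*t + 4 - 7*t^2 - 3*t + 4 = -2*a^2 + a*(15*t - 6) - 7*t^2 - 10*t + 8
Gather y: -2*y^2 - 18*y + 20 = -2*y^2 - 18*y + 20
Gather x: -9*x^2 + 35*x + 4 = -9*x^2 + 35*x + 4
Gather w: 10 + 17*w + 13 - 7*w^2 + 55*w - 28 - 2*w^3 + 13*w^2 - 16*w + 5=-2*w^3 + 6*w^2 + 56*w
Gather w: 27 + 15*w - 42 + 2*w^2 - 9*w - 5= 2*w^2 + 6*w - 20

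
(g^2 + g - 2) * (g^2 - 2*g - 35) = g^4 - g^3 - 39*g^2 - 31*g + 70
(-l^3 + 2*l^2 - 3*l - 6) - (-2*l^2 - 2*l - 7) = -l^3 + 4*l^2 - l + 1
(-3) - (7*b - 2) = -7*b - 1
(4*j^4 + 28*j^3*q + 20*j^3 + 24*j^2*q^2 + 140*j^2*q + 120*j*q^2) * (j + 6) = 4*j^5 + 28*j^4*q + 44*j^4 + 24*j^3*q^2 + 308*j^3*q + 120*j^3 + 264*j^2*q^2 + 840*j^2*q + 720*j*q^2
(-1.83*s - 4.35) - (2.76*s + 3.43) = -4.59*s - 7.78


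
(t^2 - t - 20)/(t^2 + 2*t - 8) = (t - 5)/(t - 2)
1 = 1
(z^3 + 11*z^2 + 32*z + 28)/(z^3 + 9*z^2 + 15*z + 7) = (z^2 + 4*z + 4)/(z^2 + 2*z + 1)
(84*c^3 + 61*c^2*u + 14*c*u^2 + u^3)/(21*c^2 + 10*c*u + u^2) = 4*c + u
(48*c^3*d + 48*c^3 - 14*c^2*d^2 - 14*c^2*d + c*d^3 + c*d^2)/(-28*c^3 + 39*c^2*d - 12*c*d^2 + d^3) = c*(-48*c^2*d - 48*c^2 + 14*c*d^2 + 14*c*d - d^3 - d^2)/(28*c^3 - 39*c^2*d + 12*c*d^2 - d^3)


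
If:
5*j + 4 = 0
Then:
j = -4/5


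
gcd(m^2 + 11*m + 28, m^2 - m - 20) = m + 4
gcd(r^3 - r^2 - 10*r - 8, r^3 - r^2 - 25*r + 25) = 1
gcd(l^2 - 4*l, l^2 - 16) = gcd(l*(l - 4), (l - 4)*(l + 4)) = l - 4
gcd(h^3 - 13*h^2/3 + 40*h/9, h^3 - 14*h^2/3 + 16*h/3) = h^2 - 8*h/3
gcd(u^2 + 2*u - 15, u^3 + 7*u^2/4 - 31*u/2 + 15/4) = u^2 + 2*u - 15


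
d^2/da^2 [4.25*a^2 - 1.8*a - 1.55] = 8.50000000000000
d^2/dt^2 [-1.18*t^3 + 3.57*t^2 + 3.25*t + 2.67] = 7.14 - 7.08*t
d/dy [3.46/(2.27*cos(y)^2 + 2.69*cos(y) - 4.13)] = (15.7084*cos(y) + 9.3074)*sin(y)/(2.27*cos(y)^2 + 2.69*cos(y) - 4.13)^2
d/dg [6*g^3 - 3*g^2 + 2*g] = 18*g^2 - 6*g + 2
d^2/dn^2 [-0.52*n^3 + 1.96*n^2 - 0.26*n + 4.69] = 3.92 - 3.12*n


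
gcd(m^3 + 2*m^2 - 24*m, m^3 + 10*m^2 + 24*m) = m^2 + 6*m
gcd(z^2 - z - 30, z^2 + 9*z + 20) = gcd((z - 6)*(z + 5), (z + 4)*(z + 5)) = z + 5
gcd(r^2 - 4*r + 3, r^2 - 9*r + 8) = r - 1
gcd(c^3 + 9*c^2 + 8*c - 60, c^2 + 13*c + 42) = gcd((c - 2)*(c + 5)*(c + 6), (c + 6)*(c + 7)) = c + 6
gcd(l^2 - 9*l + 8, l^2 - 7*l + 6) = l - 1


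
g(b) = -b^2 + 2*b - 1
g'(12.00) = -22.00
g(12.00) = -121.00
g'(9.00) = -16.00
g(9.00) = -64.00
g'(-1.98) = 5.96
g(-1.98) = -8.88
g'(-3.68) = 9.36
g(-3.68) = -21.90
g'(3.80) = -5.60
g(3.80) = -7.84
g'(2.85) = -3.70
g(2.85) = -3.42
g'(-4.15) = 10.30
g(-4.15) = -26.52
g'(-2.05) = 6.10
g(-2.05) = -9.30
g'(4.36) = -6.72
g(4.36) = -11.29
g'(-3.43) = 8.86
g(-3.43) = -19.62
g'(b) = 2 - 2*b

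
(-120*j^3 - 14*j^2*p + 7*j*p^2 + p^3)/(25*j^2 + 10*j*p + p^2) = (-24*j^2 + 2*j*p + p^2)/(5*j + p)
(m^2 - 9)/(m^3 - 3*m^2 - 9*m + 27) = 1/(m - 3)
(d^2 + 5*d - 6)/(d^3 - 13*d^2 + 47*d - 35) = (d + 6)/(d^2 - 12*d + 35)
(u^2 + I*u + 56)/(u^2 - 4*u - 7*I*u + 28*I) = (u + 8*I)/(u - 4)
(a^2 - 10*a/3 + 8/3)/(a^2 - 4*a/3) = (a - 2)/a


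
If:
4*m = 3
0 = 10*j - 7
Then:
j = 7/10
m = 3/4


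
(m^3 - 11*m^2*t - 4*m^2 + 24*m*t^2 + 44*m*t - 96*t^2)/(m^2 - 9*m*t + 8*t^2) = (-m^2 + 3*m*t + 4*m - 12*t)/(-m + t)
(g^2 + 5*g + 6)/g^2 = 1 + 5/g + 6/g^2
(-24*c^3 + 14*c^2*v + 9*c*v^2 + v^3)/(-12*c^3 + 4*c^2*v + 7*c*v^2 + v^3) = (4*c + v)/(2*c + v)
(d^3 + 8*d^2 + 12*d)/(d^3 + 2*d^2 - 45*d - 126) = d*(d + 2)/(d^2 - 4*d - 21)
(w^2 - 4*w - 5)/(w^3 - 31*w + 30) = (w + 1)/(w^2 + 5*w - 6)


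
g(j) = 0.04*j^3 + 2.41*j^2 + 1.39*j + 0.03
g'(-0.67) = -1.79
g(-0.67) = 0.17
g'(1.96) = 11.30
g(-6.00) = 69.81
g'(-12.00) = -39.17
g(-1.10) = 1.36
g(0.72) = 2.30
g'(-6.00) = -23.21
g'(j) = 0.12*j^2 + 4.82*j + 1.39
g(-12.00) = 261.27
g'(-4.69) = -18.58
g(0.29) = 0.64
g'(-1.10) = -3.77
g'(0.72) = 4.92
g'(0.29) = 2.80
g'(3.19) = 17.99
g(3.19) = 30.29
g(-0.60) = 0.05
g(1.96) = 12.31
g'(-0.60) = -1.46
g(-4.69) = 42.40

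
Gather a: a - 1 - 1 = a - 2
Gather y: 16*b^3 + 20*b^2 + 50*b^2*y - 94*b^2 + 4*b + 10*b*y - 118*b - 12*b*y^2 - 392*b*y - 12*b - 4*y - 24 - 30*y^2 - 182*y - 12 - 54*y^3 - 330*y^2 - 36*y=16*b^3 - 74*b^2 - 126*b - 54*y^3 + y^2*(-12*b - 360) + y*(50*b^2 - 382*b - 222) - 36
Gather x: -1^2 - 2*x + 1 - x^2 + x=-x^2 - x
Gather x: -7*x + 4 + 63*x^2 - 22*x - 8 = 63*x^2 - 29*x - 4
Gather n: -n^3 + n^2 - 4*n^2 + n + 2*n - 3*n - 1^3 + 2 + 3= -n^3 - 3*n^2 + 4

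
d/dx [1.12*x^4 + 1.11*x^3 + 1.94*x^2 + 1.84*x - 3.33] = 4.48*x^3 + 3.33*x^2 + 3.88*x + 1.84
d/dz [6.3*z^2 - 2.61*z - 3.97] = 12.6*z - 2.61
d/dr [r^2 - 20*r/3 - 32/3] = 2*r - 20/3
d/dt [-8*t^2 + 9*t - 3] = 9 - 16*t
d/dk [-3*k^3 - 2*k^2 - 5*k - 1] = -9*k^2 - 4*k - 5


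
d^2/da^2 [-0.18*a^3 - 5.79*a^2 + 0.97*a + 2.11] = -1.08*a - 11.58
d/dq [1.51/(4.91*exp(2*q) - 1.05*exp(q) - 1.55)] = (1.5855 - 14.8282*exp(q))*exp(q)/(-4.91*exp(2*q) + 1.05*exp(q) + 1.55)^2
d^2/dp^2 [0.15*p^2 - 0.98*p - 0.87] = 0.300000000000000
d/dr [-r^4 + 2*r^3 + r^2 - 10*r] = -4*r^3 + 6*r^2 + 2*r - 10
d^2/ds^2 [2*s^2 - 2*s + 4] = 4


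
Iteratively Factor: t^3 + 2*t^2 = (t + 2)*(t^2) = t*(t + 2)*(t)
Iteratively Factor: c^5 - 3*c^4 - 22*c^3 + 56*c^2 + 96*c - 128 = (c + 2)*(c^4 - 5*c^3 - 12*c^2 + 80*c - 64) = (c - 4)*(c + 2)*(c^3 - c^2 - 16*c + 16) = (c - 4)*(c + 2)*(c + 4)*(c^2 - 5*c + 4) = (c - 4)^2*(c + 2)*(c + 4)*(c - 1)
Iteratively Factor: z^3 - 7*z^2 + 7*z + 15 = (z + 1)*(z^2 - 8*z + 15) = (z - 3)*(z + 1)*(z - 5)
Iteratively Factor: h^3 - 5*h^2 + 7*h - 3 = (h - 1)*(h^2 - 4*h + 3) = (h - 3)*(h - 1)*(h - 1)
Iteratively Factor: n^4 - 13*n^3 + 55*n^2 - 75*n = (n - 5)*(n^3 - 8*n^2 + 15*n) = (n - 5)*(n - 3)*(n^2 - 5*n) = n*(n - 5)*(n - 3)*(n - 5)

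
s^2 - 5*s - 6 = (s - 6)*(s + 1)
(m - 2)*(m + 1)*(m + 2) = m^3 + m^2 - 4*m - 4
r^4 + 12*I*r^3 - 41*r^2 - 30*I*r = r*(r + I)*(r + 5*I)*(r + 6*I)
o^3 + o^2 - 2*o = o*(o - 1)*(o + 2)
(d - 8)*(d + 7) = d^2 - d - 56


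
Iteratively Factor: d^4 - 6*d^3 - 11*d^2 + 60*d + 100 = (d - 5)*(d^3 - d^2 - 16*d - 20) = (d - 5)^2*(d^2 + 4*d + 4) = (d - 5)^2*(d + 2)*(d + 2)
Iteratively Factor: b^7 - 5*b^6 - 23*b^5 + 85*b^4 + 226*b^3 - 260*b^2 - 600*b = (b)*(b^6 - 5*b^5 - 23*b^4 + 85*b^3 + 226*b^2 - 260*b - 600) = b*(b - 5)*(b^5 - 23*b^3 - 30*b^2 + 76*b + 120) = b*(b - 5)*(b + 2)*(b^4 - 2*b^3 - 19*b^2 + 8*b + 60) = b*(b - 5)*(b + 2)^2*(b^3 - 4*b^2 - 11*b + 30) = b*(b - 5)*(b - 2)*(b + 2)^2*(b^2 - 2*b - 15) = b*(b - 5)^2*(b - 2)*(b + 2)^2*(b + 3)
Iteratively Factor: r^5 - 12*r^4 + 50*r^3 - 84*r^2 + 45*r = (r - 5)*(r^4 - 7*r^3 + 15*r^2 - 9*r) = (r - 5)*(r - 3)*(r^3 - 4*r^2 + 3*r) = (r - 5)*(r - 3)*(r - 1)*(r^2 - 3*r) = r*(r - 5)*(r - 3)*(r - 1)*(r - 3)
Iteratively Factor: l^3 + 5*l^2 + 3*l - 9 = (l + 3)*(l^2 + 2*l - 3) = (l - 1)*(l + 3)*(l + 3)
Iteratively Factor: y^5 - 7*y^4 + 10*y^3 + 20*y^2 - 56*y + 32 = (y - 4)*(y^4 - 3*y^3 - 2*y^2 + 12*y - 8) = (y - 4)*(y - 2)*(y^3 - y^2 - 4*y + 4) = (y - 4)*(y - 2)*(y - 1)*(y^2 - 4) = (y - 4)*(y - 2)*(y - 1)*(y + 2)*(y - 2)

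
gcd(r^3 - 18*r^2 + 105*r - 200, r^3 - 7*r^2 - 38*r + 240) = r^2 - 13*r + 40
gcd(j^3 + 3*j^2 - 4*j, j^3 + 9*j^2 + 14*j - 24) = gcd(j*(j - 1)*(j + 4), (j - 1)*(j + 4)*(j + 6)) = j^2 + 3*j - 4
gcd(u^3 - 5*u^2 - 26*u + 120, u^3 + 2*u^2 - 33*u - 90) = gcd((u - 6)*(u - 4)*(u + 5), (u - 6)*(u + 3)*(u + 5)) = u^2 - u - 30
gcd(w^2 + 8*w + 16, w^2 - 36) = 1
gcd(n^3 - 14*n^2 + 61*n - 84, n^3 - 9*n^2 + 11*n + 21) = n^2 - 10*n + 21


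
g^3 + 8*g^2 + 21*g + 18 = (g + 2)*(g + 3)^2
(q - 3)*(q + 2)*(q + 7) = q^3 + 6*q^2 - 13*q - 42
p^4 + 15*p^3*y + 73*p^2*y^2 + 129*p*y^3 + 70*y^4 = (p + y)*(p + 2*y)*(p + 5*y)*(p + 7*y)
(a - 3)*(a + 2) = a^2 - a - 6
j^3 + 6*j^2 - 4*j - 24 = (j - 2)*(j + 2)*(j + 6)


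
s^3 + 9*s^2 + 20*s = s*(s + 4)*(s + 5)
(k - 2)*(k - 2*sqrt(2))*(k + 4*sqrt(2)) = k^3 - 2*k^2 + 2*sqrt(2)*k^2 - 16*k - 4*sqrt(2)*k + 32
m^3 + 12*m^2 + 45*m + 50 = (m + 2)*(m + 5)^2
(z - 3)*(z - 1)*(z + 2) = z^3 - 2*z^2 - 5*z + 6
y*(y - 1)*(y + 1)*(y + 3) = y^4 + 3*y^3 - y^2 - 3*y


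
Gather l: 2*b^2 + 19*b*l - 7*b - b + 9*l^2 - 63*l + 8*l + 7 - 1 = 2*b^2 - 8*b + 9*l^2 + l*(19*b - 55) + 6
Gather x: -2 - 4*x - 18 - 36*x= -40*x - 20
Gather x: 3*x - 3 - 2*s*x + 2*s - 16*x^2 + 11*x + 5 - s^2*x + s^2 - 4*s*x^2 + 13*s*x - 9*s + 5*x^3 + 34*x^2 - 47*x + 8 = s^2 - 7*s + 5*x^3 + x^2*(18 - 4*s) + x*(-s^2 + 11*s - 33) + 10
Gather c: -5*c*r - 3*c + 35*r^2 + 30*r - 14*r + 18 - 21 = c*(-5*r - 3) + 35*r^2 + 16*r - 3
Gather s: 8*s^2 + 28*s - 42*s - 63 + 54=8*s^2 - 14*s - 9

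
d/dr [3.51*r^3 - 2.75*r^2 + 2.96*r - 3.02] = 10.53*r^2 - 5.5*r + 2.96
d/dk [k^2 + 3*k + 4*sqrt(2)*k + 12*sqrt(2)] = 2*k + 3 + 4*sqrt(2)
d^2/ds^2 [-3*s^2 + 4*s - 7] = -6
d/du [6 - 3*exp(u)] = -3*exp(u)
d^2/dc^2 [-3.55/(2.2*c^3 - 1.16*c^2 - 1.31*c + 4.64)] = ((46.86*c - 8.236)*(2.2*c^3 - 1.16*c^2 - 1.31*c + 4.64) - 3.55*(-13.2*c^2 + 4.64*c + 2.62)*(-6.6*c^2 + 2.32*c + 1.31))/(2.2*c^3 - 1.16*c^2 - 1.31*c + 4.64)^3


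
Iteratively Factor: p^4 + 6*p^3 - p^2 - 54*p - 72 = (p + 3)*(p^3 + 3*p^2 - 10*p - 24) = (p + 3)*(p + 4)*(p^2 - p - 6) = (p - 3)*(p + 3)*(p + 4)*(p + 2)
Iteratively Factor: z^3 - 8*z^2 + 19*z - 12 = (z - 4)*(z^2 - 4*z + 3) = (z - 4)*(z - 1)*(z - 3)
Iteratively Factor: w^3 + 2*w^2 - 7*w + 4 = (w - 1)*(w^2 + 3*w - 4) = (w - 1)*(w + 4)*(w - 1)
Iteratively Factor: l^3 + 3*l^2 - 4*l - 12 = (l + 2)*(l^2 + l - 6) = (l - 2)*(l + 2)*(l + 3)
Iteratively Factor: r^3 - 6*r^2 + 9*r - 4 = (r - 1)*(r^2 - 5*r + 4) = (r - 4)*(r - 1)*(r - 1)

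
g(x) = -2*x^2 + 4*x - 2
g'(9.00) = -32.00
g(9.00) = -128.00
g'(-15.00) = 64.00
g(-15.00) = -512.00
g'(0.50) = 2.00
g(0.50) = -0.50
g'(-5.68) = 26.72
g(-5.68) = -89.24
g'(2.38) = -5.52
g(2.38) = -3.81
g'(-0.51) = 6.04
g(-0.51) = -4.56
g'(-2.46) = 13.84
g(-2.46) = -23.94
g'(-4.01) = 20.04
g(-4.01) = -50.20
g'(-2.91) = 15.64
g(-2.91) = -30.58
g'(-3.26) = 17.04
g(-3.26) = -36.30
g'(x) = 4 - 4*x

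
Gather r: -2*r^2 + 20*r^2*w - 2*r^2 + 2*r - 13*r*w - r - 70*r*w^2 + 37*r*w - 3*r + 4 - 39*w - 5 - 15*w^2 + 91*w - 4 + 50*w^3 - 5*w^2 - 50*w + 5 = r^2*(20*w - 4) + r*(-70*w^2 + 24*w - 2) + 50*w^3 - 20*w^2 + 2*w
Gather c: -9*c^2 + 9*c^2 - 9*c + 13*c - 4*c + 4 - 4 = 0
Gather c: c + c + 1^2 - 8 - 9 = 2*c - 16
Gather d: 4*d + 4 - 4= 4*d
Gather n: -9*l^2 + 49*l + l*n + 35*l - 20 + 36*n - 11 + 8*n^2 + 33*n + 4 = -9*l^2 + 84*l + 8*n^2 + n*(l + 69) - 27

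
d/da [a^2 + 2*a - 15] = 2*a + 2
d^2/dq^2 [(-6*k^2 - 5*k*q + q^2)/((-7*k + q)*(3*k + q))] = 2*k*(639*k^3 - 243*k^2*q + 45*k*q^2 - q^3)/(-9261*k^6 - 5292*k^5*q + 315*k^4*q^2 + 440*k^3*q^3 - 15*k^2*q^4 - 12*k*q^5 + q^6)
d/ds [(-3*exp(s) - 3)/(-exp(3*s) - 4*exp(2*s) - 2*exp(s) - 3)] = 3*(-(exp(s) + 1)*(3*exp(2*s) + 8*exp(s) + 2) + exp(3*s) + 4*exp(2*s) + 2*exp(s) + 3)*exp(s)/(exp(3*s) + 4*exp(2*s) + 2*exp(s) + 3)^2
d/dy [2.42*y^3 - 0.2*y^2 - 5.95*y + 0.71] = 7.26*y^2 - 0.4*y - 5.95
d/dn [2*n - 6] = 2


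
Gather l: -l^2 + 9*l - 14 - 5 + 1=-l^2 + 9*l - 18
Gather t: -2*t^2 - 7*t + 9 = -2*t^2 - 7*t + 9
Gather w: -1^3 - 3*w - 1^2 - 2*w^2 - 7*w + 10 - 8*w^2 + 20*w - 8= -10*w^2 + 10*w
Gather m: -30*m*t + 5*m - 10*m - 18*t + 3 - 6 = m*(-30*t - 5) - 18*t - 3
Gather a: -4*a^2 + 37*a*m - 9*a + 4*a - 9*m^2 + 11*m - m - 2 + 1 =-4*a^2 + a*(37*m - 5) - 9*m^2 + 10*m - 1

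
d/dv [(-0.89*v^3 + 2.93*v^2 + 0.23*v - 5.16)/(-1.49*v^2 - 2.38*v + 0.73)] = (1.3261*v^4 + 4.2364*v^3 - 8.5798*v^2 - 11.099*v - 12.1129)/(2.2201*v^4 + 7.0924*v^3 + 3.489*v^2 - 3.4748*v + 0.5329)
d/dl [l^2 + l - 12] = 2*l + 1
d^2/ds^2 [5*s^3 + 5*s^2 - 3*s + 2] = 30*s + 10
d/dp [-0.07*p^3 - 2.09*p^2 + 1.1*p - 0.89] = -0.21*p^2 - 4.18*p + 1.1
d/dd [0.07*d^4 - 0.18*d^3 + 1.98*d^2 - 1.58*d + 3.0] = 0.28*d^3 - 0.54*d^2 + 3.96*d - 1.58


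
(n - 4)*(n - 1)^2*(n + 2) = n^4 - 4*n^3 - 3*n^2 + 14*n - 8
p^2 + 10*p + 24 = (p + 4)*(p + 6)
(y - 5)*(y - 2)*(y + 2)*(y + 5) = y^4 - 29*y^2 + 100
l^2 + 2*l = l*(l + 2)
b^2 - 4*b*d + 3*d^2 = (b - 3*d)*(b - d)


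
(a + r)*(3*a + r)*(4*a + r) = 12*a^3 + 19*a^2*r + 8*a*r^2 + r^3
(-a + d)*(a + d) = -a^2 + d^2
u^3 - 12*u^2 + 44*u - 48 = (u - 6)*(u - 4)*(u - 2)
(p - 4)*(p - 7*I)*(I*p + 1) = I*p^3 + 8*p^2 - 4*I*p^2 - 32*p - 7*I*p + 28*I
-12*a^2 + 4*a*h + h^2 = (-2*a + h)*(6*a + h)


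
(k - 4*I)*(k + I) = k^2 - 3*I*k + 4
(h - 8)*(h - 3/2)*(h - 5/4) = h^3 - 43*h^2/4 + 191*h/8 - 15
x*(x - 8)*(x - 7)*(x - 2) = x^4 - 17*x^3 + 86*x^2 - 112*x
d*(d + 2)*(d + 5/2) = d^3 + 9*d^2/2 + 5*d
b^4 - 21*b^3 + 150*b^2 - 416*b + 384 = (b - 8)^2*(b - 3)*(b - 2)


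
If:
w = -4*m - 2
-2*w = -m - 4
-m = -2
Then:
No Solution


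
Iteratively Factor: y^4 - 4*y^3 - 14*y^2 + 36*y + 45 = (y - 3)*(y^3 - y^2 - 17*y - 15) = (y - 3)*(y + 1)*(y^2 - 2*y - 15) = (y - 5)*(y - 3)*(y + 1)*(y + 3)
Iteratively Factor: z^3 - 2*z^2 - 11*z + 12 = (z - 4)*(z^2 + 2*z - 3) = (z - 4)*(z - 1)*(z + 3)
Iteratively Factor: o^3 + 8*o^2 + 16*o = (o + 4)*(o^2 + 4*o) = o*(o + 4)*(o + 4)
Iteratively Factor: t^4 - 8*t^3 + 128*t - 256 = (t - 4)*(t^3 - 4*t^2 - 16*t + 64) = (t - 4)^2*(t^2 - 16) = (t - 4)^2*(t + 4)*(t - 4)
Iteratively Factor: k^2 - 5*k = (k - 5)*(k)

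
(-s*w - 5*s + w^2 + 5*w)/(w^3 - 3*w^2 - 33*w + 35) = (-s + w)/(w^2 - 8*w + 7)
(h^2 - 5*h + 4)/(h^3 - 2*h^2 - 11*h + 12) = 1/(h + 3)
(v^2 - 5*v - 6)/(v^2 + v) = (v - 6)/v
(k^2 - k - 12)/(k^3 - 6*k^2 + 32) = (k + 3)/(k^2 - 2*k - 8)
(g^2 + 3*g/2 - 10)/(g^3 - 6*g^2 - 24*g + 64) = (g - 5/2)/(g^2 - 10*g + 16)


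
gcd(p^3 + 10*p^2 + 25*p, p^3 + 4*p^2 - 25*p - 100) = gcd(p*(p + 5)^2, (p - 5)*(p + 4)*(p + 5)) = p + 5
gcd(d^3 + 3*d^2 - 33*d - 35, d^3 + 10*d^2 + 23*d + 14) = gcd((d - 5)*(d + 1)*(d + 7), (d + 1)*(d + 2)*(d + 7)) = d^2 + 8*d + 7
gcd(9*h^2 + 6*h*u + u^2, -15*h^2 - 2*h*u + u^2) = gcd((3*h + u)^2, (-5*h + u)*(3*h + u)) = 3*h + u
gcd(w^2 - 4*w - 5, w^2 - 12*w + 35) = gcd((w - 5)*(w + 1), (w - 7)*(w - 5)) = w - 5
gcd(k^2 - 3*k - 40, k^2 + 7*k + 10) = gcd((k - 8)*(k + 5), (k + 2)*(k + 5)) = k + 5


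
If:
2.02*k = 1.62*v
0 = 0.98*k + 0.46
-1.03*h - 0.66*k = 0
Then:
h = 0.30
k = -0.47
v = -0.59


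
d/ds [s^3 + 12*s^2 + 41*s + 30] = 3*s^2 + 24*s + 41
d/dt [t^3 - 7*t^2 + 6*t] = 3*t^2 - 14*t + 6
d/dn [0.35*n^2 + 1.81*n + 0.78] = 0.7*n + 1.81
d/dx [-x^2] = -2*x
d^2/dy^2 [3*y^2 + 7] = 6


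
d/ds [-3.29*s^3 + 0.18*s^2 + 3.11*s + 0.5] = -9.87*s^2 + 0.36*s + 3.11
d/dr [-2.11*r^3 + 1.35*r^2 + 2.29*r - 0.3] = -6.33*r^2 + 2.7*r + 2.29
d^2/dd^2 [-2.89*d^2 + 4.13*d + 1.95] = -5.78000000000000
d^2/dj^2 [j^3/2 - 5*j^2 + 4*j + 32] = 3*j - 10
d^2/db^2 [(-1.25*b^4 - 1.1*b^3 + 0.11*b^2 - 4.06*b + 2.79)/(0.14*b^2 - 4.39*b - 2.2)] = (-0.049*b^6 + 4.6095*b^5 - 142.23075*b^4 - 236.26016*b^3 - 135.811416*b^2 - 49.735284*b + 188.744718)/(0.002744*b^6 - 0.258132*b^5 + 7.964922*b^4 - 76.491799*b^3 - 125.16306*b^2 - 63.7428*b - 10.648)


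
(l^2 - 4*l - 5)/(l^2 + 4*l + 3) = (l - 5)/(l + 3)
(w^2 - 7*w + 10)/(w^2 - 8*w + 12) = (w - 5)/(w - 6)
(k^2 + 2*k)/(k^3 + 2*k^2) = 1/k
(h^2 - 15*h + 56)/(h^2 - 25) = (h^2 - 15*h + 56)/(h^2 - 25)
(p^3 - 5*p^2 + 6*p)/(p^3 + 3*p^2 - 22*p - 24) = p*(p^2 - 5*p + 6)/(p^3 + 3*p^2 - 22*p - 24)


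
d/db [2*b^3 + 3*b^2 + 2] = 6*b*(b + 1)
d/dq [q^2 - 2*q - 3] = 2*q - 2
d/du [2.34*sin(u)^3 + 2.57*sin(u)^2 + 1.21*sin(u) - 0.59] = (7.02*sin(u)^2 + 5.14*sin(u) + 1.21)*cos(u)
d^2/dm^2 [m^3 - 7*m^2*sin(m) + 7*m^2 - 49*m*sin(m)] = 7*m^2*sin(m) + 49*m*sin(m) - 28*m*cos(m) + 6*m - 14*sin(m) - 98*cos(m) + 14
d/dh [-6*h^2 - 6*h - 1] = -12*h - 6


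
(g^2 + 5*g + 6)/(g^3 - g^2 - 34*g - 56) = (g + 3)/(g^2 - 3*g - 28)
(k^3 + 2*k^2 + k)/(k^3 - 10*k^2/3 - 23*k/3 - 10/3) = 3*k*(k + 1)/(3*k^2 - 13*k - 10)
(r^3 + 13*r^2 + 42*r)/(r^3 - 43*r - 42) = r*(r + 7)/(r^2 - 6*r - 7)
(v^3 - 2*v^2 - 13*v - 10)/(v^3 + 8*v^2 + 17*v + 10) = (v - 5)/(v + 5)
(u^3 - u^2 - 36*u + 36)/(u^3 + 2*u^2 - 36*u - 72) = (u - 1)/(u + 2)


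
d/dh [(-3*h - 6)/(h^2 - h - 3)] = 3*(-h^2 + h + (h + 2)*(2*h - 1) + 3)/(-h^2 + h + 3)^2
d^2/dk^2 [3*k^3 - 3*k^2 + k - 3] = 18*k - 6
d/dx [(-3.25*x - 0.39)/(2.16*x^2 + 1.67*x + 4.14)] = (7.02*x^2 + 1.6848*x - 12.8037)/(4.6656*x^4 + 7.2144*x^3 + 20.6737*x^2 + 13.8276*x + 17.1396)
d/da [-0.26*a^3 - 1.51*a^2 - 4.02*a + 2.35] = -0.78*a^2 - 3.02*a - 4.02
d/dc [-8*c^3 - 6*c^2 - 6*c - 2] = -24*c^2 - 12*c - 6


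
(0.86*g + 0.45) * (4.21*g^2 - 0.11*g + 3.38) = 3.6206*g^3 + 1.7999*g^2 + 2.8573*g + 1.521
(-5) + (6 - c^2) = 1 - c^2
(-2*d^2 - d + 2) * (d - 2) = -2*d^3 + 3*d^2 + 4*d - 4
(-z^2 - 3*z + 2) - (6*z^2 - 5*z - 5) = -7*z^2 + 2*z + 7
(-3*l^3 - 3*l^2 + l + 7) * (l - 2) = -3*l^4 + 3*l^3 + 7*l^2 + 5*l - 14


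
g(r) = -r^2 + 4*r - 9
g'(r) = 4 - 2*r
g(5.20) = -15.24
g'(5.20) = -6.40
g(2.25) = -5.06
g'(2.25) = -0.50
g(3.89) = -8.57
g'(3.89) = -3.78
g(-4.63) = -48.96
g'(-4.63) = 13.26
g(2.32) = -5.10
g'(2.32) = -0.64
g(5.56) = -17.67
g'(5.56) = -7.12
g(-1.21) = -15.30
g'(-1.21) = 6.42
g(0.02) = -8.92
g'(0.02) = 3.96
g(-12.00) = -201.00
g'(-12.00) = 28.00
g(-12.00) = -201.00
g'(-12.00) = 28.00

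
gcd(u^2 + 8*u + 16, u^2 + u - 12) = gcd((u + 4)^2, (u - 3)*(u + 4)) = u + 4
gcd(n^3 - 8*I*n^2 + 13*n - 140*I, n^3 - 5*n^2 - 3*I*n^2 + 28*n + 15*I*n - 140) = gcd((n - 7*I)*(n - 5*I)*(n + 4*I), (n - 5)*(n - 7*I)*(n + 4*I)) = n^2 - 3*I*n + 28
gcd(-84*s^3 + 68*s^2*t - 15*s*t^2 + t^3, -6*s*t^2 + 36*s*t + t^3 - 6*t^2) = 6*s - t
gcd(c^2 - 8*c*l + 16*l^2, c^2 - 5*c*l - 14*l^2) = 1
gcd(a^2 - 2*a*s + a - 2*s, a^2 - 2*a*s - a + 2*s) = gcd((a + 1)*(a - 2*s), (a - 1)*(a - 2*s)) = -a + 2*s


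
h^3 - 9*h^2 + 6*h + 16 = (h - 8)*(h - 2)*(h + 1)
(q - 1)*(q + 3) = q^2 + 2*q - 3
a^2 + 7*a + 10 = (a + 2)*(a + 5)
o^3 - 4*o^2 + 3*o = o*(o - 3)*(o - 1)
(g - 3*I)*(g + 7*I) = g^2 + 4*I*g + 21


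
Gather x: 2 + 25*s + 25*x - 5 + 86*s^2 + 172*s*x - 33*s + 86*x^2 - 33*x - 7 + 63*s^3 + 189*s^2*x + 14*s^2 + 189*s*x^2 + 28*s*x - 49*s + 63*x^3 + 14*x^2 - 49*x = 63*s^3 + 100*s^2 - 57*s + 63*x^3 + x^2*(189*s + 100) + x*(189*s^2 + 200*s - 57) - 10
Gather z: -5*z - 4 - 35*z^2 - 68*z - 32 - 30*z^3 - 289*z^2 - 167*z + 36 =-30*z^3 - 324*z^2 - 240*z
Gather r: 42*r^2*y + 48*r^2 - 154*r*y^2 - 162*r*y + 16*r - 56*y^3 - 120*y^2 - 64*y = r^2*(42*y + 48) + r*(-154*y^2 - 162*y + 16) - 56*y^3 - 120*y^2 - 64*y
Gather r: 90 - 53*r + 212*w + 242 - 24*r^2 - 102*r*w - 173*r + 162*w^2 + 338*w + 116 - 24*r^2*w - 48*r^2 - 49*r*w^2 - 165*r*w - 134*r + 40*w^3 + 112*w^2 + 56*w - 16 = r^2*(-24*w - 72) + r*(-49*w^2 - 267*w - 360) + 40*w^3 + 274*w^2 + 606*w + 432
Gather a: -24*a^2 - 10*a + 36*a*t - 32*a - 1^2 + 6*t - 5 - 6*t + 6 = -24*a^2 + a*(36*t - 42)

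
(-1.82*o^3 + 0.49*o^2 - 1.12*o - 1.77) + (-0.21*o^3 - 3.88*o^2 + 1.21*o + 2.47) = -2.03*o^3 - 3.39*o^2 + 0.0899999999999999*o + 0.7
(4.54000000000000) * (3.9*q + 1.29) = 17.706*q + 5.8566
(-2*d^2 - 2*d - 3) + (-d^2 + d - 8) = -3*d^2 - d - 11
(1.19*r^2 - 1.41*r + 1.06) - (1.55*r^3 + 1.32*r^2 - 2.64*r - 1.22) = -1.55*r^3 - 0.13*r^2 + 1.23*r + 2.28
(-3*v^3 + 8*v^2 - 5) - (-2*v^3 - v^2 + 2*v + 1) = -v^3 + 9*v^2 - 2*v - 6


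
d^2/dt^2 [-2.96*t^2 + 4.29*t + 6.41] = -5.92000000000000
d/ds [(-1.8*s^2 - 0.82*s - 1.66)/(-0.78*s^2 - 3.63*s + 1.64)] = (5.8944*s^2 - 8.4936*s - 7.3706)/(0.6084*s^4 + 5.6628*s^3 + 10.6185*s^2 - 11.9064*s + 2.6896)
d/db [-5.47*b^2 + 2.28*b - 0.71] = 2.28 - 10.94*b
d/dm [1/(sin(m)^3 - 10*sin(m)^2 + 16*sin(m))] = (-3*cos(m) + 20/tan(m) - 16*cos(m)/sin(m)^2)/((sin(m) - 8)^2*(sin(m) - 2)^2)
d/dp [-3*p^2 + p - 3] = 1 - 6*p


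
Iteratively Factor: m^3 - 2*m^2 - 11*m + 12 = (m + 3)*(m^2 - 5*m + 4) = (m - 4)*(m + 3)*(m - 1)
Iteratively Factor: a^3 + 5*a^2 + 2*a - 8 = (a + 4)*(a^2 + a - 2) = (a - 1)*(a + 4)*(a + 2)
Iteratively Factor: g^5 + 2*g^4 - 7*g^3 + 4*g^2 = (g)*(g^4 + 2*g^3 - 7*g^2 + 4*g) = g^2*(g^3 + 2*g^2 - 7*g + 4) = g^2*(g - 1)*(g^2 + 3*g - 4) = g^2*(g - 1)^2*(g + 4)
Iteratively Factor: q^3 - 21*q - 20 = (q + 1)*(q^2 - q - 20) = (q + 1)*(q + 4)*(q - 5)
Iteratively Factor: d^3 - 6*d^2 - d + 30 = (d + 2)*(d^2 - 8*d + 15) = (d - 5)*(d + 2)*(d - 3)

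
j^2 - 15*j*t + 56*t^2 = (j - 8*t)*(j - 7*t)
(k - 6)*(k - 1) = k^2 - 7*k + 6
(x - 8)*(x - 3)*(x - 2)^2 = x^4 - 15*x^3 + 72*x^2 - 140*x + 96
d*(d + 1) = d^2 + d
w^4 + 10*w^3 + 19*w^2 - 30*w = w*(w - 1)*(w + 5)*(w + 6)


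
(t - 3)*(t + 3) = t^2 - 9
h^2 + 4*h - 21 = (h - 3)*(h + 7)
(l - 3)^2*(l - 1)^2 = l^4 - 8*l^3 + 22*l^2 - 24*l + 9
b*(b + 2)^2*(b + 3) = b^4 + 7*b^3 + 16*b^2 + 12*b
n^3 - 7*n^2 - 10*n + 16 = (n - 8)*(n - 1)*(n + 2)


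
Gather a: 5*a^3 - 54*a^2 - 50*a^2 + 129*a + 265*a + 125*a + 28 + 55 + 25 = 5*a^3 - 104*a^2 + 519*a + 108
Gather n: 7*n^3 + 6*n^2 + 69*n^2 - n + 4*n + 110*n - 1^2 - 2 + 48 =7*n^3 + 75*n^2 + 113*n + 45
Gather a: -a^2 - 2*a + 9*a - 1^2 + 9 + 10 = -a^2 + 7*a + 18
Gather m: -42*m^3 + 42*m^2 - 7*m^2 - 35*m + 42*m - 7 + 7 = -42*m^3 + 35*m^2 + 7*m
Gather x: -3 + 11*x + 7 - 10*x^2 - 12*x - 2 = -10*x^2 - x + 2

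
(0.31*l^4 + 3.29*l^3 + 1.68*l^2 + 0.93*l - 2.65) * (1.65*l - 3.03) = 0.5115*l^5 + 4.4892*l^4 - 7.1967*l^3 - 3.5559*l^2 - 7.1904*l + 8.0295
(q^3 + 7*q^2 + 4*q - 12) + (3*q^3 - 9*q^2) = 4*q^3 - 2*q^2 + 4*q - 12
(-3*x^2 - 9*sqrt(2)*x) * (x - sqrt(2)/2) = -3*x^3 - 15*sqrt(2)*x^2/2 + 9*x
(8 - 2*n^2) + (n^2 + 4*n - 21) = -n^2 + 4*n - 13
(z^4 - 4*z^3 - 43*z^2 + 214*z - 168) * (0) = 0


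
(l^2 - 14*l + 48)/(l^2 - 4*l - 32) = (l - 6)/(l + 4)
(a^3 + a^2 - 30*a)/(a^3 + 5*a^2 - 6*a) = (a - 5)/(a - 1)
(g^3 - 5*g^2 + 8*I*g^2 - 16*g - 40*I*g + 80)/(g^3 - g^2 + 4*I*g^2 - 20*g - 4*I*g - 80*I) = (g + 4*I)/(g + 4)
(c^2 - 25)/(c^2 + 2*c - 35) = (c + 5)/(c + 7)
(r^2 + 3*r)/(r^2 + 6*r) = (r + 3)/(r + 6)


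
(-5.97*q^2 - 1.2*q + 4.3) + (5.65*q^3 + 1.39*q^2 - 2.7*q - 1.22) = 5.65*q^3 - 4.58*q^2 - 3.9*q + 3.08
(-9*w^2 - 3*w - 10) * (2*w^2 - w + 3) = -18*w^4 + 3*w^3 - 44*w^2 + w - 30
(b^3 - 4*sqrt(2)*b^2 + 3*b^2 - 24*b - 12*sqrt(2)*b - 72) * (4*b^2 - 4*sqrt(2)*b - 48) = 4*b^5 - 20*sqrt(2)*b^4 + 12*b^4 - 112*b^3 - 60*sqrt(2)*b^3 - 336*b^2 + 288*sqrt(2)*b^2 + 1152*b + 864*sqrt(2)*b + 3456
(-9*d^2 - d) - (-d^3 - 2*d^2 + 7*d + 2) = d^3 - 7*d^2 - 8*d - 2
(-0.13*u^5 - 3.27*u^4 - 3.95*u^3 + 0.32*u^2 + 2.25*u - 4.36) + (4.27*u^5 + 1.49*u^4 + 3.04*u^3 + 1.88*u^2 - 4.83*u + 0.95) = 4.14*u^5 - 1.78*u^4 - 0.91*u^3 + 2.2*u^2 - 2.58*u - 3.41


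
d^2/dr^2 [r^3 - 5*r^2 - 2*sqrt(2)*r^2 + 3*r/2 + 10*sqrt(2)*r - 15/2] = 6*r - 10 - 4*sqrt(2)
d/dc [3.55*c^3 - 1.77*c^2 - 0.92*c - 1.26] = 10.65*c^2 - 3.54*c - 0.92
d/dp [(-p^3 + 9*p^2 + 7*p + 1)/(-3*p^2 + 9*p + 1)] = (3*p^4 - 18*p^3 + 99*p^2 + 24*p - 2)/(9*p^4 - 54*p^3 + 75*p^2 + 18*p + 1)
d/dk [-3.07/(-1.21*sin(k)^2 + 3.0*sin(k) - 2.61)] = (9.21 - 7.4294*sin(k))*cos(k)/(1.21*sin(k)^2 - 3.0*sin(k) + 2.61)^2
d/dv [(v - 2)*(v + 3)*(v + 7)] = 3*v^2 + 16*v + 1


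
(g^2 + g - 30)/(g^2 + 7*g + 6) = (g - 5)/(g + 1)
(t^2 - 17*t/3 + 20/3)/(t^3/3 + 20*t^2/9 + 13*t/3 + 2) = 3*(3*t^2 - 17*t + 20)/(3*t^3 + 20*t^2 + 39*t + 18)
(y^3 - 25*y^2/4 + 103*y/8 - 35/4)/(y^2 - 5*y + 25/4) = (4*y^2 - 15*y + 14)/(2*(2*y - 5))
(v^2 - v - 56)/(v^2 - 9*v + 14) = (v^2 - v - 56)/(v^2 - 9*v + 14)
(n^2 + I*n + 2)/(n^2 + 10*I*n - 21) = (n^2 + I*n + 2)/(n^2 + 10*I*n - 21)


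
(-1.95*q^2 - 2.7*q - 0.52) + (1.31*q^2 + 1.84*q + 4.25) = -0.64*q^2 - 0.86*q + 3.73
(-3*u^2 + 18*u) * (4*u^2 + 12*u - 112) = -12*u^4 + 36*u^3 + 552*u^2 - 2016*u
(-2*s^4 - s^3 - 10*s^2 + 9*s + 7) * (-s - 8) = 2*s^5 + 17*s^4 + 18*s^3 + 71*s^2 - 79*s - 56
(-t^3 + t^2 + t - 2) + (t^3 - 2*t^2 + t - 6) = -t^2 + 2*t - 8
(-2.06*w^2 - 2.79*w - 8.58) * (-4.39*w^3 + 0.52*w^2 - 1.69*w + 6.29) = 9.0434*w^5 + 11.1769*w^4 + 39.6968*w^3 - 12.7039*w^2 - 3.0489*w - 53.9682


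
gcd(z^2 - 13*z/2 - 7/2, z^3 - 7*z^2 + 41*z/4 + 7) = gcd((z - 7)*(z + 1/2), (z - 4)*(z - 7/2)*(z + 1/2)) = z + 1/2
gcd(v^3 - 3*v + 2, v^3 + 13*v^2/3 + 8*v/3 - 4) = v + 2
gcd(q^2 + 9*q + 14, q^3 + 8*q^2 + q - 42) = q + 7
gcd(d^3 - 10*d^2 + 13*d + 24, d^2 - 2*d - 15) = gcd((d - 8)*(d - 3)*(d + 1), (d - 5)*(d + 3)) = 1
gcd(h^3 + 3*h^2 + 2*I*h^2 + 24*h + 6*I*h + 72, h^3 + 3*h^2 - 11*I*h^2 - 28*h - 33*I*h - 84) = h^2 + h*(3 - 4*I) - 12*I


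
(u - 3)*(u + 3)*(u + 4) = u^3 + 4*u^2 - 9*u - 36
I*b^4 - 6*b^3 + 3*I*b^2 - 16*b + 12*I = (b - I)*(b + 2*I)*(b + 6*I)*(I*b + 1)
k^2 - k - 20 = (k - 5)*(k + 4)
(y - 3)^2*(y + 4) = y^3 - 2*y^2 - 15*y + 36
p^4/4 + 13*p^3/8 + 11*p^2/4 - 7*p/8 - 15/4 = (p/4 + 1/2)*(p - 1)*(p + 5/2)*(p + 3)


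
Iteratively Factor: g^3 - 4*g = (g + 2)*(g^2 - 2*g) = g*(g + 2)*(g - 2)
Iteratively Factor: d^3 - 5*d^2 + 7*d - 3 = (d - 1)*(d^2 - 4*d + 3) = (d - 1)^2*(d - 3)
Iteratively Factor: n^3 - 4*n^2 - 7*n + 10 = (n - 5)*(n^2 + n - 2) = (n - 5)*(n - 1)*(n + 2)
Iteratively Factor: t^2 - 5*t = (t - 5)*(t)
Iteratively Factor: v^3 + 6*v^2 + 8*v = (v + 2)*(v^2 + 4*v) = (v + 2)*(v + 4)*(v)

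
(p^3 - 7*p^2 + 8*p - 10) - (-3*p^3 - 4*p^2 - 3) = 4*p^3 - 3*p^2 + 8*p - 7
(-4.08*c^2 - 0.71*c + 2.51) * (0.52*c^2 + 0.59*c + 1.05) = -2.1216*c^4 - 2.7764*c^3 - 3.3977*c^2 + 0.7354*c + 2.6355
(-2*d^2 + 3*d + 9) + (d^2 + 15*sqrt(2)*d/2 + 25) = -d^2 + 3*d + 15*sqrt(2)*d/2 + 34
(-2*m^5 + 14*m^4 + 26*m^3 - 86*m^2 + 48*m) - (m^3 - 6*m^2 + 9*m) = -2*m^5 + 14*m^4 + 25*m^3 - 80*m^2 + 39*m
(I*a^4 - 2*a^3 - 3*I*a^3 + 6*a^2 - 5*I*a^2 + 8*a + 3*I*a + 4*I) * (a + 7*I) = I*a^5 - 9*a^4 - 3*I*a^4 + 27*a^3 - 19*I*a^3 + 43*a^2 + 45*I*a^2 - 21*a + 60*I*a - 28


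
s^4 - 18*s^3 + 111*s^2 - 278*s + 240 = (s - 8)*(s - 5)*(s - 3)*(s - 2)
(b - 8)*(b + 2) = b^2 - 6*b - 16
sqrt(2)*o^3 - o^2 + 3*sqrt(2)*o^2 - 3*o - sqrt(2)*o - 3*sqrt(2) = (o + 3)*(o - sqrt(2))*(sqrt(2)*o + 1)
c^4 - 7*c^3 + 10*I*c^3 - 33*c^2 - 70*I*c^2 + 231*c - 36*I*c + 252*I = (c - 7)*(c + 3*I)^2*(c + 4*I)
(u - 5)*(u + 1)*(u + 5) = u^3 + u^2 - 25*u - 25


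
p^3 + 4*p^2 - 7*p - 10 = (p - 2)*(p + 1)*(p + 5)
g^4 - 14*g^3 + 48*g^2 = g^2*(g - 8)*(g - 6)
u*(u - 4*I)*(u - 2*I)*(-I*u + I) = -I*u^4 - 6*u^3 + I*u^3 + 6*u^2 + 8*I*u^2 - 8*I*u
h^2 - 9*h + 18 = (h - 6)*(h - 3)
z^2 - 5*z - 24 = (z - 8)*(z + 3)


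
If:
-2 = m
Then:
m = -2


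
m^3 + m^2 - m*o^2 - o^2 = (m + 1)*(m - o)*(m + o)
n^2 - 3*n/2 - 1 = (n - 2)*(n + 1/2)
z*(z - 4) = z^2 - 4*z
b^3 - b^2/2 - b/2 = b*(b - 1)*(b + 1/2)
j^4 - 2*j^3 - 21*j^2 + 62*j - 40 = (j - 4)*(j - 2)*(j - 1)*(j + 5)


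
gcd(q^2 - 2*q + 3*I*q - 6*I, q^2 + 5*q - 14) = q - 2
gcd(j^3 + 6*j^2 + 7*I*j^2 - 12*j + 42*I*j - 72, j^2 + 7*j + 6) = j + 6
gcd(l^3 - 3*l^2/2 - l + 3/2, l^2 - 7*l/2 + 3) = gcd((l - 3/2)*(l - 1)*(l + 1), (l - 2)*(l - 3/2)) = l - 3/2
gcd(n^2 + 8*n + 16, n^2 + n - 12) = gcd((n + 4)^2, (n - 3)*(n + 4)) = n + 4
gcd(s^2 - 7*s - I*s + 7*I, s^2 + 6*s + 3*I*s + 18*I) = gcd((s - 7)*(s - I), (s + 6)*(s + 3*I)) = 1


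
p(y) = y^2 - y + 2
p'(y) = 2*y - 1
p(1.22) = 2.27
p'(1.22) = 1.44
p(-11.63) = 148.89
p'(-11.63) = -24.26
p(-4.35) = 25.27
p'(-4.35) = -9.70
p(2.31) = 5.03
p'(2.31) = 3.62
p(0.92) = 1.93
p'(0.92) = 0.84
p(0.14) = 1.88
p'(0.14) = -0.72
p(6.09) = 33.00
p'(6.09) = 11.18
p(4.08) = 14.57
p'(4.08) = 7.16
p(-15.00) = 242.00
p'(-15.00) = -31.00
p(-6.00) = 44.00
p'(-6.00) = -13.00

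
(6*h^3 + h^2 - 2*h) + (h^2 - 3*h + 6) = 6*h^3 + 2*h^2 - 5*h + 6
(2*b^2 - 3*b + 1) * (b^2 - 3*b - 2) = 2*b^4 - 9*b^3 + 6*b^2 + 3*b - 2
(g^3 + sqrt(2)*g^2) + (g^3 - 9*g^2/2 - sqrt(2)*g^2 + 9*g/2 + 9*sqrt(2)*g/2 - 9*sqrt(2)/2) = 2*g^3 - 9*g^2/2 + 9*g/2 + 9*sqrt(2)*g/2 - 9*sqrt(2)/2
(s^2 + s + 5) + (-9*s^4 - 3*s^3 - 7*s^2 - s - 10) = -9*s^4 - 3*s^3 - 6*s^2 - 5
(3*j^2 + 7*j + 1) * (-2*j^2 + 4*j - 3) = -6*j^4 - 2*j^3 + 17*j^2 - 17*j - 3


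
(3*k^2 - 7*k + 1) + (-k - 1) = 3*k^2 - 8*k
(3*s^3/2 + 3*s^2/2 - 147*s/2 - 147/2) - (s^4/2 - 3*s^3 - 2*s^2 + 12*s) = -s^4/2 + 9*s^3/2 + 7*s^2/2 - 171*s/2 - 147/2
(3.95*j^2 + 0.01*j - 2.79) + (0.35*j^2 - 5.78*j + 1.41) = 4.3*j^2 - 5.77*j - 1.38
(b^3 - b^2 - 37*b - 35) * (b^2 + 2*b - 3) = b^5 + b^4 - 42*b^3 - 106*b^2 + 41*b + 105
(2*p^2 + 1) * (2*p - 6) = 4*p^3 - 12*p^2 + 2*p - 6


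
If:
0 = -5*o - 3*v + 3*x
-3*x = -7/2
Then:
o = 7/10 - 3*v/5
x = 7/6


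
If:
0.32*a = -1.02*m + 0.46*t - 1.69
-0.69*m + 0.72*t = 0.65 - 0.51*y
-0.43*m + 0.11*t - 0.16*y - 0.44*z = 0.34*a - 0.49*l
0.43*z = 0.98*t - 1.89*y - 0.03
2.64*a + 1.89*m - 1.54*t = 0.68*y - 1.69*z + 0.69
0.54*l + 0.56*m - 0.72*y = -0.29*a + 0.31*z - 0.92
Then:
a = -2.13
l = 1.95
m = -0.62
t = 0.81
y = -0.71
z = 4.89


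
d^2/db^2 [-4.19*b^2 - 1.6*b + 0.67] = -8.38000000000000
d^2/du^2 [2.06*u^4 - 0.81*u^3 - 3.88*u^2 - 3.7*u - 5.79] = 24.72*u^2 - 4.86*u - 7.76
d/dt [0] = 0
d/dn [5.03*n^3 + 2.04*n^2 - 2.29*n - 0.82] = 15.09*n^2 + 4.08*n - 2.29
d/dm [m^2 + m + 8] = 2*m + 1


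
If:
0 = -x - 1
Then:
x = -1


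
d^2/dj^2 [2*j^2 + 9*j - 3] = 4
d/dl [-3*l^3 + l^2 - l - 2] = -9*l^2 + 2*l - 1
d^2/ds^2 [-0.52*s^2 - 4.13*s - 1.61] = -1.04000000000000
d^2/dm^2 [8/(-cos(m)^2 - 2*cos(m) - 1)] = 16*(-cos(m) + cos(2*m) - 2)/(cos(m) + 1)^4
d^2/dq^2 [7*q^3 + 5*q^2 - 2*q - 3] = 42*q + 10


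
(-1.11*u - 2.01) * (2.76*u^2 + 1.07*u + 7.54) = -3.0636*u^3 - 6.7353*u^2 - 10.5201*u - 15.1554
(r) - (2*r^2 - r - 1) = -2*r^2 + 2*r + 1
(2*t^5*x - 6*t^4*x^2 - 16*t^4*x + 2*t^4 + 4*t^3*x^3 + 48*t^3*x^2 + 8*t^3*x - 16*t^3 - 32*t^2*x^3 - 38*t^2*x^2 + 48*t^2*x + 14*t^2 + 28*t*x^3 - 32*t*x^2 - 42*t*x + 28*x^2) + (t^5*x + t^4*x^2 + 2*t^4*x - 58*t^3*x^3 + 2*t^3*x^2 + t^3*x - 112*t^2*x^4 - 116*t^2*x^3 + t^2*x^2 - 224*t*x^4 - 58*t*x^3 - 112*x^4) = 3*t^5*x - 5*t^4*x^2 - 14*t^4*x + 2*t^4 - 54*t^3*x^3 + 50*t^3*x^2 + 9*t^3*x - 16*t^3 - 112*t^2*x^4 - 148*t^2*x^3 - 37*t^2*x^2 + 48*t^2*x + 14*t^2 - 224*t*x^4 - 30*t*x^3 - 32*t*x^2 - 42*t*x - 112*x^4 + 28*x^2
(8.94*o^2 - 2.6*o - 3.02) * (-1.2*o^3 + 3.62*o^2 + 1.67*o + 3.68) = -10.728*o^5 + 35.4828*o^4 + 9.1418*o^3 + 17.6248*o^2 - 14.6114*o - 11.1136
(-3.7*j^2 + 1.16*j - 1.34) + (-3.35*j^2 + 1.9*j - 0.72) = -7.05*j^2 + 3.06*j - 2.06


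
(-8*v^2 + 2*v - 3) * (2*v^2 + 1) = -16*v^4 + 4*v^3 - 14*v^2 + 2*v - 3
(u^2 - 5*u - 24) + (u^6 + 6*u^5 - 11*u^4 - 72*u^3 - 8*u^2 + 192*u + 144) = u^6 + 6*u^5 - 11*u^4 - 72*u^3 - 7*u^2 + 187*u + 120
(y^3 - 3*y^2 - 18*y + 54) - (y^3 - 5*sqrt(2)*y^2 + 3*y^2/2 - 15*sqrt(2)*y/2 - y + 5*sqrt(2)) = -9*y^2/2 + 5*sqrt(2)*y^2 - 17*y + 15*sqrt(2)*y/2 - 5*sqrt(2) + 54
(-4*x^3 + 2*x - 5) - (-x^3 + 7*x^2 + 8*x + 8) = -3*x^3 - 7*x^2 - 6*x - 13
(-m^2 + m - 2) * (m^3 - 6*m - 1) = -m^5 + m^4 + 4*m^3 - 5*m^2 + 11*m + 2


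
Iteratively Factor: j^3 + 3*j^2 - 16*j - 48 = (j + 3)*(j^2 - 16) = (j - 4)*(j + 3)*(j + 4)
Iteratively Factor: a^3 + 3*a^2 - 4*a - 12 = (a + 2)*(a^2 + a - 6) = (a + 2)*(a + 3)*(a - 2)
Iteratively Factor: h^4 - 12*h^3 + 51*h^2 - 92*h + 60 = (h - 2)*(h^3 - 10*h^2 + 31*h - 30) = (h - 5)*(h - 2)*(h^2 - 5*h + 6) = (h - 5)*(h - 3)*(h - 2)*(h - 2)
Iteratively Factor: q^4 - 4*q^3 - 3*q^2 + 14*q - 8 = (q - 1)*(q^3 - 3*q^2 - 6*q + 8) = (q - 1)^2*(q^2 - 2*q - 8) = (q - 1)^2*(q + 2)*(q - 4)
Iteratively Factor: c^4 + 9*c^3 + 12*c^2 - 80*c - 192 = (c + 4)*(c^3 + 5*c^2 - 8*c - 48) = (c + 4)^2*(c^2 + c - 12) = (c + 4)^3*(c - 3)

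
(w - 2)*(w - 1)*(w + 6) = w^3 + 3*w^2 - 16*w + 12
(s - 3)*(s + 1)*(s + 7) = s^3 + 5*s^2 - 17*s - 21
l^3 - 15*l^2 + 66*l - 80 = (l - 8)*(l - 5)*(l - 2)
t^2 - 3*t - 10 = (t - 5)*(t + 2)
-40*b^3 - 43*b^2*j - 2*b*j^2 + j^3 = (-8*b + j)*(b + j)*(5*b + j)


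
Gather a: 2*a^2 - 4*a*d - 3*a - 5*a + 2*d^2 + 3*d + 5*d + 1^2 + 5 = 2*a^2 + a*(-4*d - 8) + 2*d^2 + 8*d + 6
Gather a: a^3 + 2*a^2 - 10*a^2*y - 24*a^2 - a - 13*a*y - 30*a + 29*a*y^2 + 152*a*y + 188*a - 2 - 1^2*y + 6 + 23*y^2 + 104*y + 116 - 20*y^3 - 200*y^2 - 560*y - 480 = a^3 + a^2*(-10*y - 22) + a*(29*y^2 + 139*y + 157) - 20*y^3 - 177*y^2 - 457*y - 360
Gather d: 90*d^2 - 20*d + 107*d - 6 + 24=90*d^2 + 87*d + 18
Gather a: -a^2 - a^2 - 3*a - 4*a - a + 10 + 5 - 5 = -2*a^2 - 8*a + 10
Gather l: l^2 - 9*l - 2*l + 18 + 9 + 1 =l^2 - 11*l + 28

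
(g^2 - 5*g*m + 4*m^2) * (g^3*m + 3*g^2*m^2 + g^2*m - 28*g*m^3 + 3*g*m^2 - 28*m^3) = g^5*m - 2*g^4*m^2 + g^4*m - 39*g^3*m^3 - 2*g^3*m^2 + 152*g^2*m^4 - 39*g^2*m^3 - 112*g*m^5 + 152*g*m^4 - 112*m^5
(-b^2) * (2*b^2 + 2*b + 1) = -2*b^4 - 2*b^3 - b^2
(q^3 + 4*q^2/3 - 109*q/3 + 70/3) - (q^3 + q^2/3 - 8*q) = q^2 - 85*q/3 + 70/3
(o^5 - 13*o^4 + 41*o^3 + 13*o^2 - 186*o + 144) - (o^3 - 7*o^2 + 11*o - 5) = o^5 - 13*o^4 + 40*o^3 + 20*o^2 - 197*o + 149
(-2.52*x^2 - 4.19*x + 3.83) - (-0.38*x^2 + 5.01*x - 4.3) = -2.14*x^2 - 9.2*x + 8.13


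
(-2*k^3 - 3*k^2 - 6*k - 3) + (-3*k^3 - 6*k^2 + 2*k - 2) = -5*k^3 - 9*k^2 - 4*k - 5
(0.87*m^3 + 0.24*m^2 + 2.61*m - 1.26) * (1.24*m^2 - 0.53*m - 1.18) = 1.0788*m^5 - 0.1635*m^4 + 2.0826*m^3 - 3.2289*m^2 - 2.412*m + 1.4868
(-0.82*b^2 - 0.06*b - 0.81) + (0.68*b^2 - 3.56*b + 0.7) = -0.14*b^2 - 3.62*b - 0.11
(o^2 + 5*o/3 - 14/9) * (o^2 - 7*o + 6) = o^4 - 16*o^3/3 - 65*o^2/9 + 188*o/9 - 28/3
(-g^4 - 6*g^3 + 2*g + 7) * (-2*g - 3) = 2*g^5 + 15*g^4 + 18*g^3 - 4*g^2 - 20*g - 21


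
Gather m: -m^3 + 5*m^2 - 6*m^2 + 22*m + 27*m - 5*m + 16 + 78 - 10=-m^3 - m^2 + 44*m + 84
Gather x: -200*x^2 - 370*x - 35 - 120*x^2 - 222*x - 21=-320*x^2 - 592*x - 56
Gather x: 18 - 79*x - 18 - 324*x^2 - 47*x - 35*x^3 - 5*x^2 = -35*x^3 - 329*x^2 - 126*x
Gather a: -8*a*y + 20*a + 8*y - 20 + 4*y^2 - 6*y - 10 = a*(20 - 8*y) + 4*y^2 + 2*y - 30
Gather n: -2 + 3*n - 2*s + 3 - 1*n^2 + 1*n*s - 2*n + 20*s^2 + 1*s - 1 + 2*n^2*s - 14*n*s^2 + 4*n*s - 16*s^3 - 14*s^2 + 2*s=n^2*(2*s - 1) + n*(-14*s^2 + 5*s + 1) - 16*s^3 + 6*s^2 + s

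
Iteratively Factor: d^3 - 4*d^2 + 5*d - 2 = (d - 2)*(d^2 - 2*d + 1) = (d - 2)*(d - 1)*(d - 1)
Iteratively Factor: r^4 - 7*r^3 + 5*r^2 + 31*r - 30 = (r + 2)*(r^3 - 9*r^2 + 23*r - 15) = (r - 5)*(r + 2)*(r^2 - 4*r + 3) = (r - 5)*(r - 1)*(r + 2)*(r - 3)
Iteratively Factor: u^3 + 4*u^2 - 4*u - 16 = (u + 2)*(u^2 + 2*u - 8) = (u - 2)*(u + 2)*(u + 4)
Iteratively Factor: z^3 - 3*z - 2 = (z - 2)*(z^2 + 2*z + 1) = (z - 2)*(z + 1)*(z + 1)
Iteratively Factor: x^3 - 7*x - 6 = (x + 2)*(x^2 - 2*x - 3) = (x + 1)*(x + 2)*(x - 3)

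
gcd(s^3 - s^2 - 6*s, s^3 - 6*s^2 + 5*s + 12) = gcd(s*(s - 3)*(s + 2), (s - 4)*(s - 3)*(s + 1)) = s - 3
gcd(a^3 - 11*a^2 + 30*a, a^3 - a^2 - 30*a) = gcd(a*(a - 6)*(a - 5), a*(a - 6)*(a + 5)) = a^2 - 6*a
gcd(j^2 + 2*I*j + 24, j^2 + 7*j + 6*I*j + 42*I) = j + 6*I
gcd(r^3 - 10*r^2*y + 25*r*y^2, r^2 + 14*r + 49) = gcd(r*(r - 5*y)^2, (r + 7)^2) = 1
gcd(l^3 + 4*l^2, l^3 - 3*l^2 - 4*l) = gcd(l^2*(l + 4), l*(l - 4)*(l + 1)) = l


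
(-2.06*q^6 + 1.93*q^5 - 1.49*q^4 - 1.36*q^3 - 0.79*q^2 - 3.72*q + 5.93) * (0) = 0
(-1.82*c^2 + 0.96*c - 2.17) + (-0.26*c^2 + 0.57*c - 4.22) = -2.08*c^2 + 1.53*c - 6.39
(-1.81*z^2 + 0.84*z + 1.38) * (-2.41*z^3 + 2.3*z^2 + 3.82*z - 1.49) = 4.3621*z^5 - 6.1874*z^4 - 8.308*z^3 + 9.0797*z^2 + 4.02*z - 2.0562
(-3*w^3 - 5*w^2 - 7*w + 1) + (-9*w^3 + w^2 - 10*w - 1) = -12*w^3 - 4*w^2 - 17*w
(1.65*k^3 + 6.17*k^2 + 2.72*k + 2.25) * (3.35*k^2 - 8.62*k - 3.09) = 5.5275*k^5 + 6.4465*k^4 - 49.1719*k^3 - 34.9742*k^2 - 27.7998*k - 6.9525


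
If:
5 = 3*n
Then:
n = 5/3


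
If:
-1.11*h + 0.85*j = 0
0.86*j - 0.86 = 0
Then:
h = 0.77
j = 1.00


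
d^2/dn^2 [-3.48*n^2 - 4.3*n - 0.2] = -6.96000000000000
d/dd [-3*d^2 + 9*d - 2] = 9 - 6*d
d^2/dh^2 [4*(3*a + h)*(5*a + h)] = 8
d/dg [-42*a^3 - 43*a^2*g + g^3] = -43*a^2 + 3*g^2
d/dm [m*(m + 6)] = 2*m + 6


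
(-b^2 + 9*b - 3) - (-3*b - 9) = -b^2 + 12*b + 6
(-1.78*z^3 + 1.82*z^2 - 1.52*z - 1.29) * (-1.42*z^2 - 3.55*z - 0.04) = 2.5276*z^5 + 3.7346*z^4 - 4.2314*z^3 + 7.155*z^2 + 4.6403*z + 0.0516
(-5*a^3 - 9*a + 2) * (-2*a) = 10*a^4 + 18*a^2 - 4*a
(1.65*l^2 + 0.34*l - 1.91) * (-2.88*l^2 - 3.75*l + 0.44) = -4.752*l^4 - 7.1667*l^3 + 4.9518*l^2 + 7.3121*l - 0.8404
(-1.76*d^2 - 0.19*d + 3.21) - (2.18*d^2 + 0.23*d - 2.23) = -3.94*d^2 - 0.42*d + 5.44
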